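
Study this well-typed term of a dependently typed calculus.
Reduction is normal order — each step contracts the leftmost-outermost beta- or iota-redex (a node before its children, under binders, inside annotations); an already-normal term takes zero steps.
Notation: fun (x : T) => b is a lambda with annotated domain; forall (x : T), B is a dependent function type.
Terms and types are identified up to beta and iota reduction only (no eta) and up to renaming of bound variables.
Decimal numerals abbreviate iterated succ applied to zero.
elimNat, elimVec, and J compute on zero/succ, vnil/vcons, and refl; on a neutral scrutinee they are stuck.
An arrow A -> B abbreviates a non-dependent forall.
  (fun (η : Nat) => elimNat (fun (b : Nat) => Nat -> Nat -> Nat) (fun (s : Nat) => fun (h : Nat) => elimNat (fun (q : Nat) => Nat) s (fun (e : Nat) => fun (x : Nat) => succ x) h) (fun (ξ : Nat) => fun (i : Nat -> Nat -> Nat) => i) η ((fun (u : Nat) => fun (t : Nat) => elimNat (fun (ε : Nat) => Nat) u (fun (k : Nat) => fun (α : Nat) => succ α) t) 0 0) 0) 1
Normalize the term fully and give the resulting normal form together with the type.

normal form:
  0
type:
  Nat
observation: 11 normal-order steps separate the term from its normal form.


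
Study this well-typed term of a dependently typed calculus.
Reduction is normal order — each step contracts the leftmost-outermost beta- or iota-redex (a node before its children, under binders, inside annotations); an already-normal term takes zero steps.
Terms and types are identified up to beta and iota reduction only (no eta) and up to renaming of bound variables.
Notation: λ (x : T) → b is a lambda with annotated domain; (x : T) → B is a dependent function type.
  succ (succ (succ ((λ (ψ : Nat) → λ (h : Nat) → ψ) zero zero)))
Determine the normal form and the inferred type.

normal form:
  succ (succ (succ zero))
the term's type:
  Nat


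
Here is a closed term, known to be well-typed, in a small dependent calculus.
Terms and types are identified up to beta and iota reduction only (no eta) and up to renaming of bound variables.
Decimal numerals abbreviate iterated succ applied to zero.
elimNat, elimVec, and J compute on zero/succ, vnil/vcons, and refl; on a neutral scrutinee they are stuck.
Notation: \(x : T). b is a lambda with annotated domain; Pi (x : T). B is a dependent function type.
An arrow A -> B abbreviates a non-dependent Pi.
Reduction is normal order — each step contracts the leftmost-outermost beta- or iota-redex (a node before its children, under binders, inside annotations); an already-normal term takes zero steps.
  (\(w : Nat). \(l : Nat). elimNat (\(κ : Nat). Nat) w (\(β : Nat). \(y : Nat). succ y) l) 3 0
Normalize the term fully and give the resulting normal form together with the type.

normal form:
  3
the term's type:
  Nat


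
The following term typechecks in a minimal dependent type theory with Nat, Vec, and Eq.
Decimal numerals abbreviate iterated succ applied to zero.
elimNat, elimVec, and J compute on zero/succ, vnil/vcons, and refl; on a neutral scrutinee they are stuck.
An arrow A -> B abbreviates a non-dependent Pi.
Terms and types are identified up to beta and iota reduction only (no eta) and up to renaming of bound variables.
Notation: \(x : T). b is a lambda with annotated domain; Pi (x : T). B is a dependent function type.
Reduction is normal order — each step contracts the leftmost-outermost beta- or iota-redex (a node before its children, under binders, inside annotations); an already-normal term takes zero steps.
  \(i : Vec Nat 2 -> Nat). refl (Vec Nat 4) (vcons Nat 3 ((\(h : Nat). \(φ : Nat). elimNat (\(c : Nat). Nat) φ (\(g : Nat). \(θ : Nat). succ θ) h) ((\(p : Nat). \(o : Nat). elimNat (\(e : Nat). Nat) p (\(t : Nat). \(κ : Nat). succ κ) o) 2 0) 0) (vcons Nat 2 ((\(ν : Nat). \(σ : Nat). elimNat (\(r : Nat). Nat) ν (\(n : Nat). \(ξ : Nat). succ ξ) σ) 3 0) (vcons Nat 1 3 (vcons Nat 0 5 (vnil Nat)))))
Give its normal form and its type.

resulting normal form:
  \(i : Vec Nat 2 -> Nat). refl (Vec Nat 4) (vcons Nat 3 2 (vcons Nat 2 3 (vcons Nat 1 3 (vcons Nat 0 5 (vnil Nat)))))
inferred type:
  (Vec Nat 2 -> Nat) -> Eq (Vec Nat 4) (vcons Nat 3 2 (vcons Nat 2 3 (vcons Nat 1 3 (vcons Nat 0 5 (vnil Nat))))) (vcons Nat 3 2 (vcons Nat 2 3 (vcons Nat 1 3 (vcons Nat 0 5 (vnil Nat)))))
observation: 15 normal-order steps normalize the term, beginning with a beta-redex.


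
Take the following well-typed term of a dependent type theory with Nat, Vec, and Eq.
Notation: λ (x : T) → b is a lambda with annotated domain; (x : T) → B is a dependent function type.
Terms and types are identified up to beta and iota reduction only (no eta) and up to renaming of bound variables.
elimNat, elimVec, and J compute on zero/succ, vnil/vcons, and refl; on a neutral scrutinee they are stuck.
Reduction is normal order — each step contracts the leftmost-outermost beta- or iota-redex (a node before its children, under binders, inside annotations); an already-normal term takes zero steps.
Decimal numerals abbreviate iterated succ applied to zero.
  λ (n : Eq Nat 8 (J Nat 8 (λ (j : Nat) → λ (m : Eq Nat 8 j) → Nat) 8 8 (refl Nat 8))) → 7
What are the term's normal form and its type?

normal form:
  λ (n : Eq Nat 8 8) → 7
inferred type:
  (n : Eq Nat 8 8) → Nat
observation: reduction starts at a J iota-redex, and 1 normal-order step reach the normal form.


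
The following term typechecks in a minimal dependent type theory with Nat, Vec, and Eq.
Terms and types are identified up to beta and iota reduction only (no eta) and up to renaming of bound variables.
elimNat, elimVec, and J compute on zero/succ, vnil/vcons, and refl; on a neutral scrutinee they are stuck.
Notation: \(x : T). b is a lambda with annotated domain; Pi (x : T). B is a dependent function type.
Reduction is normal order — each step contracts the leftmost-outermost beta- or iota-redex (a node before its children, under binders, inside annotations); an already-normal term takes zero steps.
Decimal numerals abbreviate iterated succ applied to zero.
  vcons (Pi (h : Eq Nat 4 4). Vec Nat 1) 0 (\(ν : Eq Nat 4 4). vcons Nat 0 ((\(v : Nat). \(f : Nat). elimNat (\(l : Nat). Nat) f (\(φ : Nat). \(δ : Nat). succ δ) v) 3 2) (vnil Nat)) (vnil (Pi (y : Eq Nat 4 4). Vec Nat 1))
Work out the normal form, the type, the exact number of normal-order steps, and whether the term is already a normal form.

reduced normal form:
  vcons (Pi (h : Eq Nat 4 4). Vec Nat 1) 0 (\(ν : Eq Nat 4 4). vcons Nat 0 5 (vnil Nat)) (vnil (Pi (v : Eq Nat 4 4). Vec Nat 1))
inferred type:
  Vec (Pi (h : Eq Nat 4 4). Vec Nat 1) 1
reduction steps (normal order): 12
started in normal form: no
first redex: a beta-redex


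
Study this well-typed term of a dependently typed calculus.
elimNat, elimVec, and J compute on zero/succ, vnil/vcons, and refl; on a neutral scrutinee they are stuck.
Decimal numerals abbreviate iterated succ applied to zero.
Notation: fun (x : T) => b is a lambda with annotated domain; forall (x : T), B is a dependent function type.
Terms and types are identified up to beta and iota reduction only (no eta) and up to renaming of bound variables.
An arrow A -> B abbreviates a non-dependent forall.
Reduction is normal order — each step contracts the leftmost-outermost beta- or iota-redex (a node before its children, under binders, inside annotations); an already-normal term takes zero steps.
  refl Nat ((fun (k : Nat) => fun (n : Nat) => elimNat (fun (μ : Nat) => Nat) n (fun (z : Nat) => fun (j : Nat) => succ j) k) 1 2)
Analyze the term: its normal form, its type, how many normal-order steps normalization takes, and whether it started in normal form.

resulting normal form:
  refl Nat 3
type:
  Eq Nat 3 3
normal-order step count: 6
already normal: no
first redex: a beta-redex


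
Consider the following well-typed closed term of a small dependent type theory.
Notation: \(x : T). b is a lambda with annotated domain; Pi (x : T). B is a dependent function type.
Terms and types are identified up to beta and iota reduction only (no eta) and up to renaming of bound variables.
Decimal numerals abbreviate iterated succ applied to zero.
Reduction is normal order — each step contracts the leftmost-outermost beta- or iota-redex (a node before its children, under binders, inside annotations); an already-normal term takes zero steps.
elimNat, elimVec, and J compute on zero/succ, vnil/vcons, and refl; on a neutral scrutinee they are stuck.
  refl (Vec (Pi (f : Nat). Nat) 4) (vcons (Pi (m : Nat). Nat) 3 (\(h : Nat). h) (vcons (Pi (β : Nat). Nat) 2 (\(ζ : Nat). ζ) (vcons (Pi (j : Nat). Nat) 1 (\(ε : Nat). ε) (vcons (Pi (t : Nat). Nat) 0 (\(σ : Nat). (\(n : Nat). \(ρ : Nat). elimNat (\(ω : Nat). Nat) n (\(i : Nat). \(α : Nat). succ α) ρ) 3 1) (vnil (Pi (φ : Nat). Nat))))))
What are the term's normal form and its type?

normal form:
  refl (Vec (Pi (f : Nat). Nat) 4) (vcons (Pi (m : Nat). Nat) 3 (\(h : Nat). h) (vcons (Pi (β : Nat). Nat) 2 (\(ζ : Nat). ζ) (vcons (Pi (j : Nat). Nat) 1 (\(ε : Nat). ε) (vcons (Pi (t : Nat). Nat) 0 (\(σ : Nat). 4) (vnil (Pi (n : Nat). Nat))))))
the term's type:
  Eq (Vec (Pi (f : Nat). Nat) 4) (vcons (Pi (m : Nat). Nat) 3 (\(h : Nat). h) (vcons (Pi (β : Nat). Nat) 2 (\(ζ : Nat). ζ) (vcons (Pi (j : Nat). Nat) 1 (\(ε : Nat). ε) (vcons (Pi (t : Nat). Nat) 0 (\(σ : Nat). 4) (vnil (Pi (n : Nat). Nat)))))) (vcons (Pi (ρ : Nat). Nat) 3 (\(ω : Nat). ω) (vcons (Pi (i : Nat). Nat) 2 (\(α : Nat). α) (vcons (Pi (φ : Nat). Nat) 1 (\(δ : Nat). δ) (vcons (Pi (ν : Nat). Nat) 0 (\(ξ : Nat). 4) (vnil (Pi (χ : Nat). Nat))))))


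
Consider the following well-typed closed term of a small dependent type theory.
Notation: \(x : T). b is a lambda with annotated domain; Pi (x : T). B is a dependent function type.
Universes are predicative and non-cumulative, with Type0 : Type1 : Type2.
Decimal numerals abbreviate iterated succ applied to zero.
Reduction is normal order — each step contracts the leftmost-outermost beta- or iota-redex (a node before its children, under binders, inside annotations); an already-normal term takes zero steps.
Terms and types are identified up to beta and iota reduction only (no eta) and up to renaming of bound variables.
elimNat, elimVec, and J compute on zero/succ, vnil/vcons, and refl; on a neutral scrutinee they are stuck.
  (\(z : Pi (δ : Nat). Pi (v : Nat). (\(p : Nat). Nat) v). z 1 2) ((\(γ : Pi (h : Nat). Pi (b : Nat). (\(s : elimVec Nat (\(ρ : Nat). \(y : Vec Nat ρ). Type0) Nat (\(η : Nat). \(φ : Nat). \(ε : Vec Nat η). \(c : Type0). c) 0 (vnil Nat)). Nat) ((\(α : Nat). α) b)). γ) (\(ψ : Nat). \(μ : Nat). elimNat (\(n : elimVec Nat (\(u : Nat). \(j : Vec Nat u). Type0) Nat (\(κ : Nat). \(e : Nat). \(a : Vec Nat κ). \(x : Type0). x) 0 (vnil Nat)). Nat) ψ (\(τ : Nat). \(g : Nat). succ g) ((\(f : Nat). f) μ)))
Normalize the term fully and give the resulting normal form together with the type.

resulting normal form:
  3
inferred type:
  Nat
observation: 13 normal-order steps normalize the term, beginning with a beta-redex.


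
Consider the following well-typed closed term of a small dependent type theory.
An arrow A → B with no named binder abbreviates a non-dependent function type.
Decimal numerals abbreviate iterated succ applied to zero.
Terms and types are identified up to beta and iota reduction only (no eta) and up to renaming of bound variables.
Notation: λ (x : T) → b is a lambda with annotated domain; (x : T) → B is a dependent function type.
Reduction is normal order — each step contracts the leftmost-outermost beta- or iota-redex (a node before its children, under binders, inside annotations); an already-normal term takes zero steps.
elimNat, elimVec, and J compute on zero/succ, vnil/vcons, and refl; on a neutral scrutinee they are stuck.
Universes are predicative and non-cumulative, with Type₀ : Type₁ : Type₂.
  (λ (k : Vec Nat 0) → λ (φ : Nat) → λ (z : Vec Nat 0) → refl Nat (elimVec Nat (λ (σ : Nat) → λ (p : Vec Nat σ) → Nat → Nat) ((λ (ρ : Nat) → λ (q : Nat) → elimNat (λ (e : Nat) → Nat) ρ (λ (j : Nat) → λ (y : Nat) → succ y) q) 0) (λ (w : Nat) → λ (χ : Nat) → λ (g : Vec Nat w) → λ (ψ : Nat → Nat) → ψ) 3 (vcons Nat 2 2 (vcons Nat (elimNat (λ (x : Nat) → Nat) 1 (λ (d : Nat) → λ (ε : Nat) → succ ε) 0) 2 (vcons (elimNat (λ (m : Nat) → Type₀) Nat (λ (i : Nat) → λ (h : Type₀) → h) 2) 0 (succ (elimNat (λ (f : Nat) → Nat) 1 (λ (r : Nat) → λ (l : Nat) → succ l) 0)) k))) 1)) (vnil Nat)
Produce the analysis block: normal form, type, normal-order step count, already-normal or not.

reduced normal form:
  λ (k : Nat) → λ (φ : Vec Nat 0) → refl Nat 1
the term's type:
  Nat → Vec Nat 0 → Eq Nat 1 1
normal-order step count: 23
started in normal form: no
first redex: a beta-redex


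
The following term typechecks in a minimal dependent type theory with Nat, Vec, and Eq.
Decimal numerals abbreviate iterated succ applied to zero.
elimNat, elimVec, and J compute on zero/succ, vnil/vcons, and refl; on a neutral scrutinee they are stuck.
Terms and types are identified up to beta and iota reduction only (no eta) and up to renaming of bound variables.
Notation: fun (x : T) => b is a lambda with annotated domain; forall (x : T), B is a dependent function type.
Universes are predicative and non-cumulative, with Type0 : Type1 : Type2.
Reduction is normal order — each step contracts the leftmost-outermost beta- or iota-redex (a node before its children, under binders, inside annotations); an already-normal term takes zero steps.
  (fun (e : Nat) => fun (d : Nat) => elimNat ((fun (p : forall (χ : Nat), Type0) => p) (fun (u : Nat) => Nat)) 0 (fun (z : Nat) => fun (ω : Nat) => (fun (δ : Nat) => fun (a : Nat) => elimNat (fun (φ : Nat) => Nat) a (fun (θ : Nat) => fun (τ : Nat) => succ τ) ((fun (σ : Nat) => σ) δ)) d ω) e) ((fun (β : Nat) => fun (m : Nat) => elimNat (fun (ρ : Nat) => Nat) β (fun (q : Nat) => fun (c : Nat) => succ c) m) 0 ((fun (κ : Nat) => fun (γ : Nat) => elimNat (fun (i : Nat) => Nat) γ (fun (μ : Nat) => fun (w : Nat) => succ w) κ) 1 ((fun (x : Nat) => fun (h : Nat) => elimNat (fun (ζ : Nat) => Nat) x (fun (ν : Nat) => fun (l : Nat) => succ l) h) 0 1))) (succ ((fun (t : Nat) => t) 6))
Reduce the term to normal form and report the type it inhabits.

normal form:
  14
type:
  Nat


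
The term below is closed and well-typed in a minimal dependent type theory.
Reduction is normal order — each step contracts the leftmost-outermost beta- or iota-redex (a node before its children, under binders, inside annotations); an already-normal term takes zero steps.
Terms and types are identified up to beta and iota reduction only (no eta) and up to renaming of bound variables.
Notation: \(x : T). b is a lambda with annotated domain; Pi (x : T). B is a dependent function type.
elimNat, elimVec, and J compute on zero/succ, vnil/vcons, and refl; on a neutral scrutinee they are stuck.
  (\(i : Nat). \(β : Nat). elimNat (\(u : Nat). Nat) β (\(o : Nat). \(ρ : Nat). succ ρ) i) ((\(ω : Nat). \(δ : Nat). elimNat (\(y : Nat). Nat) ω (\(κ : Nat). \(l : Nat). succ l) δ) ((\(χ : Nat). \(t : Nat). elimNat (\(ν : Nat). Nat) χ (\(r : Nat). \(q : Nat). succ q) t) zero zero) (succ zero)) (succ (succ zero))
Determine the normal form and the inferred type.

resulting normal form:
  succ (succ (succ zero))
inferred type:
  Nat


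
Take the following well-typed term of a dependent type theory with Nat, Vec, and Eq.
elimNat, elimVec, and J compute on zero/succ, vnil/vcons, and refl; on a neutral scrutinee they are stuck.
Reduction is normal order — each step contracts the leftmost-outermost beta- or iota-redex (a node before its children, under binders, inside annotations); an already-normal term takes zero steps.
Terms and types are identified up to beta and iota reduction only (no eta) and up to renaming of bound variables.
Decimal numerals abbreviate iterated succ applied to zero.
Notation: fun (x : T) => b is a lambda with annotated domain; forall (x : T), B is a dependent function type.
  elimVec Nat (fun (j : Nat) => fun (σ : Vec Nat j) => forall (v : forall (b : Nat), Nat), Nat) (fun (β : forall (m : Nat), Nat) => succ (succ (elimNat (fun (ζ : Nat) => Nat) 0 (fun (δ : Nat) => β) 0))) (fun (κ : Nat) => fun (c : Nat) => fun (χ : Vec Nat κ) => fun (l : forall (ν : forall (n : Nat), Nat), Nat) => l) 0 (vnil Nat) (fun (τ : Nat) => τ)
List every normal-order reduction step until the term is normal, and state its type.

reduction (normal order):
  elimVec Nat (fun (j : Nat) => fun (σ : Vec Nat j) => forall (v : forall (b : Nat), Nat), Nat) (fun (β : forall (m : Nat), Nat) => succ (succ (elimNat (fun (ζ : Nat) => Nat) 0 (fun (δ : Nat) => β) 0))) (fun (κ : Nat) => fun (c : Nat) => fun (χ : Vec Nat κ) => fun (l : forall (ν : forall (n : Nat), Nat), Nat) => l) 0 (vnil Nat) (fun (τ : Nat) => τ)
  ~> (fun (j : forall (σ : Nat), Nat) => succ (succ (elimNat (fun (v : Nat) => Nat) 0 (fun (b : Nat) => j) 0))) (fun (β : Nat) => β)
  ~> succ (succ (elimNat (fun (j : Nat) => Nat) 0 (fun (σ : Nat) => fun (v : Nat) => v) 0))
  ~> 2
inferred type:
  Nat


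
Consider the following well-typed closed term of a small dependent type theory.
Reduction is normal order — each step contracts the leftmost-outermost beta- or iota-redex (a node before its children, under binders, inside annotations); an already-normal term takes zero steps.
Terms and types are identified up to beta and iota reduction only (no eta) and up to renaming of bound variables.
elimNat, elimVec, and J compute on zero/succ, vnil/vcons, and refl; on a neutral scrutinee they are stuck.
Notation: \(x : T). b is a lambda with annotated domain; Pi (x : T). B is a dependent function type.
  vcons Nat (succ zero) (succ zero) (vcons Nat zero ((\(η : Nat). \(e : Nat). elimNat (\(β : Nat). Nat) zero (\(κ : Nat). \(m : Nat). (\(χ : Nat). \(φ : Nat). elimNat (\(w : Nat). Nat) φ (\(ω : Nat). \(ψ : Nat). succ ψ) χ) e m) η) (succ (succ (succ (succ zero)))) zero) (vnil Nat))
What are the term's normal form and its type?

reduced normal form:
  vcons Nat (succ zero) (succ zero) (vcons Nat zero zero (vnil Nat))
type:
  Vec Nat (succ (succ zero))


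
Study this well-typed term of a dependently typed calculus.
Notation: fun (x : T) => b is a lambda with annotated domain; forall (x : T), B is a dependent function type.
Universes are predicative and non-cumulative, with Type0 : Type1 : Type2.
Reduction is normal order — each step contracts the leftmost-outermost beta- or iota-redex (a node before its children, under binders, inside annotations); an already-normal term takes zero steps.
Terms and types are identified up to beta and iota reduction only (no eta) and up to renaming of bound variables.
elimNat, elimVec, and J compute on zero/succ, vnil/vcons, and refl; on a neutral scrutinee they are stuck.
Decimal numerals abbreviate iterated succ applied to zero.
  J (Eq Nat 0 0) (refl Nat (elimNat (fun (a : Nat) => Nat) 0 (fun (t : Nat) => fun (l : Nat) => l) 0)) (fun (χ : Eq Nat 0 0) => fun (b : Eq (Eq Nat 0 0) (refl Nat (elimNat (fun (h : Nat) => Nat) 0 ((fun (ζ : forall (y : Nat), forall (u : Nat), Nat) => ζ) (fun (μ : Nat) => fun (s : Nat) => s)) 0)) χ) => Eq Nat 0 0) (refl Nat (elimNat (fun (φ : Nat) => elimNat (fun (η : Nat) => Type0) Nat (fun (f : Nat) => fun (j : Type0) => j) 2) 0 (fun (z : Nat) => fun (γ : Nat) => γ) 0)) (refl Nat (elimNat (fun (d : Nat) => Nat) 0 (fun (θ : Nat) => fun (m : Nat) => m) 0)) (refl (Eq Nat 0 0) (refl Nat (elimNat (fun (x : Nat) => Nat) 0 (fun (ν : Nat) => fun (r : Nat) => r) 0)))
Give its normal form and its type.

resulting normal form:
  refl Nat 0
type:
  Eq Nat 0 0


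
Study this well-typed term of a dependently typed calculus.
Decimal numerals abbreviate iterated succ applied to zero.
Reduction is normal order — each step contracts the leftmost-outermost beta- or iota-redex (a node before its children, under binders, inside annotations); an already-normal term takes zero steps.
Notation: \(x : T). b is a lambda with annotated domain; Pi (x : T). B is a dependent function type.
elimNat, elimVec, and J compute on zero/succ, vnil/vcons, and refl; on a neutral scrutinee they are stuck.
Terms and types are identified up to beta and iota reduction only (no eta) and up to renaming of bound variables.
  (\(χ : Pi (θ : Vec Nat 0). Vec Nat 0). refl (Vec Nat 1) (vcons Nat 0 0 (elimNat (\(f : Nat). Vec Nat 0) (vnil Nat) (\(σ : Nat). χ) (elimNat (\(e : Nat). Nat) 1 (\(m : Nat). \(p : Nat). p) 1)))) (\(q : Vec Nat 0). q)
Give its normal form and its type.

resulting normal form:
  refl (Vec Nat 1) (vcons Nat 0 0 (vnil Nat))
the term's type:
  Eq (Vec Nat 1) (vcons Nat 0 0 (vnil Nat)) (vcons Nat 0 0 (vnil Nat))
observation: the first redex contracted is a beta-redex; the normal form is reached in 9 normal-order steps.


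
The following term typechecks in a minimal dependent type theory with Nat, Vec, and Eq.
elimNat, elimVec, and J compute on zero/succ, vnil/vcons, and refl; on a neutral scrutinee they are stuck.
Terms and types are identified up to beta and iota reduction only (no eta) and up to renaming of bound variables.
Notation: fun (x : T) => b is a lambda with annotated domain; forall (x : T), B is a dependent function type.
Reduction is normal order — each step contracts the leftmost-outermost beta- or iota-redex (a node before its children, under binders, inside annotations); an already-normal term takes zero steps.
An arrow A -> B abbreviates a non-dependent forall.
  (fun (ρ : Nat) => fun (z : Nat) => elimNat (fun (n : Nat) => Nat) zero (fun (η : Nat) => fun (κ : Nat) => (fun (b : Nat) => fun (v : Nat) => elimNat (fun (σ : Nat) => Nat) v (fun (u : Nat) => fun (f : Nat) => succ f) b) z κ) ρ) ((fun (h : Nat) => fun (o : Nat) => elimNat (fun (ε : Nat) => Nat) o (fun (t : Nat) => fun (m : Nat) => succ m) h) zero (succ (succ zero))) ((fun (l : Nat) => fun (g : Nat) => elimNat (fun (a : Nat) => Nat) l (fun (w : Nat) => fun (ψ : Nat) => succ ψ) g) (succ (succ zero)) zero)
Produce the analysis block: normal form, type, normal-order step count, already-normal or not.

normal form:
  succ (succ (succ (succ zero)))
the term's type:
  Nat
reduction steps (normal order): 24
already normal: no
first redex: a beta-redex


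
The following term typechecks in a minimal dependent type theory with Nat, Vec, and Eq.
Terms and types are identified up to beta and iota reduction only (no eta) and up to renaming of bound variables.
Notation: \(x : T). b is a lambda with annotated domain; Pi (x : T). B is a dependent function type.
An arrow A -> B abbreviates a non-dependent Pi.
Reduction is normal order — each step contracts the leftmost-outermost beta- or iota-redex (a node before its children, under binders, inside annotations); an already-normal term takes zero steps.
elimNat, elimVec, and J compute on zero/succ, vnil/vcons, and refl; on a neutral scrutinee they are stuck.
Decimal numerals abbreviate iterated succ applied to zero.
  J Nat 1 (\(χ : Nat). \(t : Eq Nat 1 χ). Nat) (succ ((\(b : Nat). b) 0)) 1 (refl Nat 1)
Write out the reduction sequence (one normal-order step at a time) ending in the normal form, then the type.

normal-order reduction sequence:
  J Nat 1 (\(χ : Nat). \(t : Eq Nat 1 χ). Nat) (succ ((\(b : Nat). b) 0)) 1 (refl Nat 1)
  ~> succ ((\(χ : Nat). χ) 0)
  ~> 1
inferred type:
  Nat


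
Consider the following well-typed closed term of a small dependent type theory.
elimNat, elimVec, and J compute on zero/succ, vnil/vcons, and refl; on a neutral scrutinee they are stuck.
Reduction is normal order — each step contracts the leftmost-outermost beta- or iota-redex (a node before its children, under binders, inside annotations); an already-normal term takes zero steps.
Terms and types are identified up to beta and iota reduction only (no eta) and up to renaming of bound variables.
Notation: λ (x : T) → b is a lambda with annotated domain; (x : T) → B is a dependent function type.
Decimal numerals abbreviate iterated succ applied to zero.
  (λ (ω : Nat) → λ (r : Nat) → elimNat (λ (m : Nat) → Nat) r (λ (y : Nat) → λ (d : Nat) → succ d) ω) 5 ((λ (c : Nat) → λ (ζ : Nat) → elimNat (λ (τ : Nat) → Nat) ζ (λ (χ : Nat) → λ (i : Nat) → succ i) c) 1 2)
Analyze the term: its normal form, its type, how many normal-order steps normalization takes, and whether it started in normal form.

normal form:
  8
type:
  Nat
reduction steps (normal order): 24
already normal: no
first redex: a beta-redex


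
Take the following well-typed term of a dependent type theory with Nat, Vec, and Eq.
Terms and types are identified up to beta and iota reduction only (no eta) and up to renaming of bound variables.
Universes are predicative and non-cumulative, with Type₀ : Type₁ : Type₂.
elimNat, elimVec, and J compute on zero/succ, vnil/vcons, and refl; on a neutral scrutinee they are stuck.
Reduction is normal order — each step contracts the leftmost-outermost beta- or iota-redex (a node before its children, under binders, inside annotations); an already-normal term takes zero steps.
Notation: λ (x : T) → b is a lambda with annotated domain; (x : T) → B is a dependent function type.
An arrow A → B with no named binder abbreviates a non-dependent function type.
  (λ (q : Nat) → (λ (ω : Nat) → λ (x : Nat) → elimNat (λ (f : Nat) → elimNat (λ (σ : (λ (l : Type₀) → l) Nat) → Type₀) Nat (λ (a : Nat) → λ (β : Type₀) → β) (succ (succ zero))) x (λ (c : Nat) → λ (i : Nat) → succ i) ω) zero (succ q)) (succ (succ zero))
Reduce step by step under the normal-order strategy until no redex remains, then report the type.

normal-order reduction sequence:
  (λ (q : Nat) → (λ (ω : Nat) → λ (x : Nat) → elimNat (λ (f : Nat) → elimNat (λ (σ : (λ (l : Type₀) → l) Nat) → Type₀) Nat (λ (a : Nat) → λ (β : Type₀) → β) (succ (succ zero))) x (λ (c : Nat) → λ (i : Nat) → succ i) ω) zero (succ q)) (succ (succ zero))
  ~> (λ (q : Nat) → λ (ω : Nat) → elimNat (λ (x : Nat) → elimNat (λ (f : (λ (σ : Type₀) → σ) Nat) → Type₀) Nat (λ (l : Nat) → λ (a : Type₀) → a) (succ (succ zero))) ω (λ (β : Nat) → λ (c : Nat) → succ c) q) zero (succ (succ (succ zero)))
  ~> (λ (q : Nat) → elimNat (λ (ω : Nat) → elimNat (λ (x : (λ (f : Type₀) → f) Nat) → Type₀) Nat (λ (σ : Nat) → λ (l : Type₀) → l) (succ (succ zero))) q (λ (a : Nat) → λ (β : Nat) → succ β) zero) (succ (succ (succ zero)))
  ~> elimNat (λ (q : Nat) → elimNat (λ (ω : (λ (x : Type₀) → x) Nat) → Type₀) Nat (λ (f : Nat) → λ (σ : Type₀) → σ) (succ (succ zero))) (succ (succ (succ zero))) (λ (l : Nat) → λ (a : Nat) → succ a) zero
  ~> succ (succ (succ zero))
the term's type:
  Nat


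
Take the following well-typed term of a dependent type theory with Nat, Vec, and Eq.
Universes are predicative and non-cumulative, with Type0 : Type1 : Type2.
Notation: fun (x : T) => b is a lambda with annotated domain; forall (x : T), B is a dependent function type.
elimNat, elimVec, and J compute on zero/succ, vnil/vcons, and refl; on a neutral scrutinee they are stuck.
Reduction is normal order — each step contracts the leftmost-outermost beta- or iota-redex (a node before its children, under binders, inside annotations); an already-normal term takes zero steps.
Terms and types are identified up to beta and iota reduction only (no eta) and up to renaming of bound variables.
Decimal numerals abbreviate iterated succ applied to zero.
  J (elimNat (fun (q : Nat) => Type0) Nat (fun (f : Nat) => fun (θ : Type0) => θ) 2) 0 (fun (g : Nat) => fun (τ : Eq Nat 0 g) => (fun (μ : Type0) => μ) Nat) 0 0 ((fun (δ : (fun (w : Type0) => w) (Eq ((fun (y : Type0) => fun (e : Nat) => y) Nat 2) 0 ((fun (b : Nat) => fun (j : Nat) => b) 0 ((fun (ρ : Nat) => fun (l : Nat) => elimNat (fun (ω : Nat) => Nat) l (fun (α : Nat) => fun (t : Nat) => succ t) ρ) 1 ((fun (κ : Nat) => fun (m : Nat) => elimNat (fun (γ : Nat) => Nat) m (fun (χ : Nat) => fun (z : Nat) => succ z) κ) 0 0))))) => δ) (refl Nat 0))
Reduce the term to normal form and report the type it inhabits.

reduced normal form:
  0
inferred type:
  Nat


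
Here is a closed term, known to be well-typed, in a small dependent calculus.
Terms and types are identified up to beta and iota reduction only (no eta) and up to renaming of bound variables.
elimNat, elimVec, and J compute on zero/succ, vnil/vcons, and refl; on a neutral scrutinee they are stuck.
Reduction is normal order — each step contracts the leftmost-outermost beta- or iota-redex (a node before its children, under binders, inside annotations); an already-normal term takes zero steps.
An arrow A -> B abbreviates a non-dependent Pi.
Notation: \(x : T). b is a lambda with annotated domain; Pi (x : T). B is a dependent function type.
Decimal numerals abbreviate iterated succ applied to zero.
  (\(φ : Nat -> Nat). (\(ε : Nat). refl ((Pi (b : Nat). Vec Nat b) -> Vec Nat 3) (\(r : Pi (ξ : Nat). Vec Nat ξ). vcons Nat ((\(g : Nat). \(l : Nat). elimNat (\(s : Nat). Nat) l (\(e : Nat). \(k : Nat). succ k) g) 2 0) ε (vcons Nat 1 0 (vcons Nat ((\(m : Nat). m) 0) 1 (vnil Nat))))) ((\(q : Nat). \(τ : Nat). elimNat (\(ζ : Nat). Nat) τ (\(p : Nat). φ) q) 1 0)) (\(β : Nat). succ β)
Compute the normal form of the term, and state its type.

resulting normal form:
  refl ((Pi (φ : Nat). Vec Nat φ) -> Vec Nat 3) (\(ε : Pi (b : Nat). Vec Nat b). vcons Nat 2 1 (vcons Nat 1 0 (vcons Nat 0 1 (vnil Nat))))
the term's type:
  Eq ((Pi (φ : Nat). Vec Nat φ) -> Vec Nat 3) (\(ε : Pi (b : Nat). Vec Nat b). vcons Nat 2 1 (vcons Nat 1 0 (vcons Nat 0 1 (vnil Nat)))) (\(r : Pi (ξ : Nat). Vec Nat ξ). vcons Nat 2 1 (vcons Nat 1 0 (vcons Nat 0 1 (vnil Nat))))
observation: the term reaches its normal form after 18 normal-order steps.


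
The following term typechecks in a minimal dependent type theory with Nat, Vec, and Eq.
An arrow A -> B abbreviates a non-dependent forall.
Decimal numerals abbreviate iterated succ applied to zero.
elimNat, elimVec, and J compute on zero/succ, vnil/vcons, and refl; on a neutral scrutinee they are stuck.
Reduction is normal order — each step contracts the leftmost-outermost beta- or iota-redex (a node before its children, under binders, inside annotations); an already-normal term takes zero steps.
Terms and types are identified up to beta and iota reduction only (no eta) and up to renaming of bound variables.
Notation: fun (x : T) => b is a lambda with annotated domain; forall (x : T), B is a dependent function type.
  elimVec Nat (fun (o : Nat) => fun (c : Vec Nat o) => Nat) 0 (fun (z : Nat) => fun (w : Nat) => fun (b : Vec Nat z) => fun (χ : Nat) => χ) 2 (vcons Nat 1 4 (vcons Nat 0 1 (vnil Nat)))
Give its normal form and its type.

normal form:
  0
inferred type:
  Nat
observation: 11 normal-order steps normalize the term, beginning with an elimVec iota-redex.


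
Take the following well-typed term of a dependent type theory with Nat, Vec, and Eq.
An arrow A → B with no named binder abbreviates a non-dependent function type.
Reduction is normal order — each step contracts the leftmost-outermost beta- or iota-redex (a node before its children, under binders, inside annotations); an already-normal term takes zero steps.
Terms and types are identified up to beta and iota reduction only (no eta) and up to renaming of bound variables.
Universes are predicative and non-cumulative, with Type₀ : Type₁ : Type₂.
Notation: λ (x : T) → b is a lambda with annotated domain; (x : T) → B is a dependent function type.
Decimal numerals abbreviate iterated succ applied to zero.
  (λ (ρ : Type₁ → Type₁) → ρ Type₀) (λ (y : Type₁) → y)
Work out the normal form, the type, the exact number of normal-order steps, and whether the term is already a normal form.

reduced normal form:
  Type₀
type:
  Type₁
reduction steps (normal order): 2
already normal: no
first contracted redex: a beta-redex


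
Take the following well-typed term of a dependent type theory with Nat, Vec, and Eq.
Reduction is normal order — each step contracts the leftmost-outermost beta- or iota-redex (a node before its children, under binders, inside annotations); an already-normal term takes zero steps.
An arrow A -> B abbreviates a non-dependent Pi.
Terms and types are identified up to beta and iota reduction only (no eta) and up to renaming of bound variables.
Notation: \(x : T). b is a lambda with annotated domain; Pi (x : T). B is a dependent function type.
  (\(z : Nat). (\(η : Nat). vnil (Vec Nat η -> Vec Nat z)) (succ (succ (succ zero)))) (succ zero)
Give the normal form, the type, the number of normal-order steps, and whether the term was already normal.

reduced normal form:
  vnil (Vec Nat (succ (succ (succ zero))) -> Vec Nat (succ zero))
the term's type:
  Vec (Vec Nat (succ (succ (succ zero))) -> Vec Nat (succ zero)) zero
normal-order step count: 2
term was already normal: no
first redex: a beta-redex


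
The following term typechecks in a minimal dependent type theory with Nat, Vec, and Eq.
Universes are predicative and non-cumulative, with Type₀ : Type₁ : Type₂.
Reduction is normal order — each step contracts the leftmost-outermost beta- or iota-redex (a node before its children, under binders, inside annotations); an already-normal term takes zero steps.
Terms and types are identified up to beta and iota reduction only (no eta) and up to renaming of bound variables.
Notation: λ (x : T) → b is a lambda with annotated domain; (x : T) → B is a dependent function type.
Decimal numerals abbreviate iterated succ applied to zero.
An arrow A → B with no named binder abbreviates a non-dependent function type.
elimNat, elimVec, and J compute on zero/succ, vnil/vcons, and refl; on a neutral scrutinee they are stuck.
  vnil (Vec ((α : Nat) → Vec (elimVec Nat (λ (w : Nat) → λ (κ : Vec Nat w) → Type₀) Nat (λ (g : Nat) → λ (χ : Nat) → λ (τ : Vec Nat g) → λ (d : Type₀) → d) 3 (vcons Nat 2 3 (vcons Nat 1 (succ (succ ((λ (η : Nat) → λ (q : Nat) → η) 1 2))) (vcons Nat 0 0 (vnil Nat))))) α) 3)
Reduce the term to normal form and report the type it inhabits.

resulting normal form:
  vnil (Vec ((α : Nat) → Vec Nat α) 3)
inferred type:
  Vec (Vec ((α : Nat) → Vec Nat α) 3) 0
observation: normalization takes exactly 16 steps under the normal-order strategy.


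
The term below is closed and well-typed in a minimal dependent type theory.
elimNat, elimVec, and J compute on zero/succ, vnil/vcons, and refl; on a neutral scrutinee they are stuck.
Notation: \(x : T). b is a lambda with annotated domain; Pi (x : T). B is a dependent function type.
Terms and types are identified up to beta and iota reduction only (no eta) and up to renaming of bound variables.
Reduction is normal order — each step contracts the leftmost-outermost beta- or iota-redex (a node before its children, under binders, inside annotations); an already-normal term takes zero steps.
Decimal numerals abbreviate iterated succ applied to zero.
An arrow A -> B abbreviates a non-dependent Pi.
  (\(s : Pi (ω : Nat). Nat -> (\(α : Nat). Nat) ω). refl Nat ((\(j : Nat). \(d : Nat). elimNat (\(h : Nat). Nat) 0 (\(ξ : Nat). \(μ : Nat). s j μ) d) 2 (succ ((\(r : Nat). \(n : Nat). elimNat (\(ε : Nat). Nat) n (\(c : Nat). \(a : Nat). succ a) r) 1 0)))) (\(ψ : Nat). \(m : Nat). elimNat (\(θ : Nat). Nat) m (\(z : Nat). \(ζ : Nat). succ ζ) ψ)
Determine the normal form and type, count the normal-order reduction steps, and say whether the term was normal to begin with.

reduced normal form:
  refl Nat 4
inferred type:
  Eq Nat 4 4
normal-order step count: 34
term was already normal: no
first redex: a beta-redex


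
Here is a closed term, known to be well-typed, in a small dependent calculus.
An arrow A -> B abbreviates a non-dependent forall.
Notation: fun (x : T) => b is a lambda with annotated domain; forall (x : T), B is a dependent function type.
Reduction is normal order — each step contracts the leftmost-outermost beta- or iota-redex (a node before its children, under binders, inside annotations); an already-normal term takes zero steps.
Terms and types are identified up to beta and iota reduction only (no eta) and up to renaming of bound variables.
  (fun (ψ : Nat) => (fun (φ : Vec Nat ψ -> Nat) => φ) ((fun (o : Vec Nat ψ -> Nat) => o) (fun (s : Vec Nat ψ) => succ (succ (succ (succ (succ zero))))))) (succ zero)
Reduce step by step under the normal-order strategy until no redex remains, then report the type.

normal-order reduction:
  (fun (ψ : Nat) => (fun (φ : Vec Nat ψ -> Nat) => φ) ((fun (o : Vec Nat ψ -> Nat) => o) (fun (s : Vec Nat ψ) => succ (succ (succ (succ (succ zero))))))) (succ zero)
  ~> (fun (ψ : Vec Nat (succ zero) -> Nat) => ψ) ((fun (φ : Vec Nat (succ zero) -> Nat) => φ) (fun (o : Vec Nat (succ zero)) => succ (succ (succ (succ (succ zero))))))
  ~> (fun (ψ : Vec Nat (succ zero) -> Nat) => ψ) (fun (φ : Vec Nat (succ zero)) => succ (succ (succ (succ (succ zero)))))
  ~> fun (ψ : Vec Nat (succ zero)) => succ (succ (succ (succ (succ zero))))
type:
  Vec Nat (succ zero) -> Nat


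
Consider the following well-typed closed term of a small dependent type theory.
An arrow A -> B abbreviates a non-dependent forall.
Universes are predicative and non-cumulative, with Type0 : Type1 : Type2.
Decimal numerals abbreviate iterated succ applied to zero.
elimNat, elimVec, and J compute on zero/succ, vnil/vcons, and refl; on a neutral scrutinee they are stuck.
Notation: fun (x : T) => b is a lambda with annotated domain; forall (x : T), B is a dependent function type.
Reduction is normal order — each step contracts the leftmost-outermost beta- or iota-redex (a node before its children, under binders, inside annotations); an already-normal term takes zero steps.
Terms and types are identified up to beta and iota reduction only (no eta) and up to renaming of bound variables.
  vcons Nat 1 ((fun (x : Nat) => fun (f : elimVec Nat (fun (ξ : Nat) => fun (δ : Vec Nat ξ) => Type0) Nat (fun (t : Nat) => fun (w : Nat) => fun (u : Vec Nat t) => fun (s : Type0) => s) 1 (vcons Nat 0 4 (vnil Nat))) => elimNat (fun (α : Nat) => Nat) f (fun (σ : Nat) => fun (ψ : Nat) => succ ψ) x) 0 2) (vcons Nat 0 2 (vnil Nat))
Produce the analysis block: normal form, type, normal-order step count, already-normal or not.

normal form:
  vcons Nat 1 2 (vcons Nat 0 2 (vnil Nat))
the term's type:
  Vec Nat 2
normal-order step count: 3
term was already normal: no
first redex: a beta-redex


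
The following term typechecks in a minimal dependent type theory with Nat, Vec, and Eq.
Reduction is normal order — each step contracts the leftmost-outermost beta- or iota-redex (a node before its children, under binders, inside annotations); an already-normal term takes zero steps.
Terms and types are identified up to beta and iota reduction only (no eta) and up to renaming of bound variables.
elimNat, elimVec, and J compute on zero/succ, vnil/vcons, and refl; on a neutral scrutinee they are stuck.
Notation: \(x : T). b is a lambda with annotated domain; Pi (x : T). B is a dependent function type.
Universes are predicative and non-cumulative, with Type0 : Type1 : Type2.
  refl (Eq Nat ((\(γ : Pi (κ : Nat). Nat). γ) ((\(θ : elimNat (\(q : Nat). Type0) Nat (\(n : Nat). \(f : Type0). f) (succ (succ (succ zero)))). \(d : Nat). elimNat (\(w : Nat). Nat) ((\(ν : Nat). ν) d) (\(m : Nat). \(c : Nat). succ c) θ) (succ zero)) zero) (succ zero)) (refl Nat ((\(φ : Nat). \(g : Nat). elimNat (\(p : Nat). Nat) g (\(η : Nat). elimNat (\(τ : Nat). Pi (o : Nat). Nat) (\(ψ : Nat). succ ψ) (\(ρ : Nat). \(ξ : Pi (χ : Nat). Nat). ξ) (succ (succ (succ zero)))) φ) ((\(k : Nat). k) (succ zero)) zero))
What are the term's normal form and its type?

reduced normal form:
  refl (Eq Nat (succ zero) (succ zero)) (refl Nat (succ zero))
inferred type:
  Eq (Eq Nat (succ zero) (succ zero)) (refl Nat (succ zero)) (refl Nat (succ zero))
observation: 25 normal-order steps separate the term from its normal form.


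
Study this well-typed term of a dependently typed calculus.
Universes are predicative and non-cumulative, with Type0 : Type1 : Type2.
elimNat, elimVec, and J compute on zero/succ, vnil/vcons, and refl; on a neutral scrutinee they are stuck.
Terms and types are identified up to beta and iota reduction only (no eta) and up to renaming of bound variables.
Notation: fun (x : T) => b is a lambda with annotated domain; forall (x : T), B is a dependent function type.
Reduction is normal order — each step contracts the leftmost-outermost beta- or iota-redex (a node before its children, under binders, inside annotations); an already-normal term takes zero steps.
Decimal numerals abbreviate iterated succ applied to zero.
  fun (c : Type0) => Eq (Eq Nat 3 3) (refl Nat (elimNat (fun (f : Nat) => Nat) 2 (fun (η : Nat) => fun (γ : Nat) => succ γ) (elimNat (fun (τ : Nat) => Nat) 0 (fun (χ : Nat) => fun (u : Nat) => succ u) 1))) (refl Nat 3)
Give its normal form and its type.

reduced normal form:
  fun (c : Type0) => Eq (Eq Nat 3 3) (refl Nat 3) (refl Nat 3)
inferred type:
  forall (c : Type0), Type0
observation: the first redex contracted is an elimNat iota-redex; the normal form is reached in 8 normal-order steps.
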